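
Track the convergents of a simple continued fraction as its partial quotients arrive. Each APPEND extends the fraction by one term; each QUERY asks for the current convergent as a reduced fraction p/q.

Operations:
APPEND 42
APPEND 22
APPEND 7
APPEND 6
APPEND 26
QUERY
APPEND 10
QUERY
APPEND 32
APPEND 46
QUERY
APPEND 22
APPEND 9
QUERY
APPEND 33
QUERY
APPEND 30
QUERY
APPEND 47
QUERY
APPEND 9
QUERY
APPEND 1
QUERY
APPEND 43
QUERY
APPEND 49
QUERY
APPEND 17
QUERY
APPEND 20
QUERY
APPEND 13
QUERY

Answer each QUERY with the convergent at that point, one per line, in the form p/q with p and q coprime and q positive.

1047219/24907
10512217/250022
15532667715/369428128
3094037818752/73588427971
102445304146709/2436553567470
3076453162220022/73170195452071
144695743928487743/3441435739814807
1305338148518609709/31046091853785334
1450033892447097452/34487527593600141
63656795523743800145/1514009778378591397
3120633014555893304557/74220966668144578594
53114418042973929977614/1263270443136836427495
1065408993874034492856837/25339629829404873128494
13903431338405422337116495/330678458225400187097917

APPEND 42: p_0 = 42·1 + 0 = 42, q_0 = 42·0 + 1 = 1 → 42/1
APPEND 22: p_1 = 22·42 + 1 = 925, q_1 = 22·1 + 0 = 22 → 925/22
APPEND 7: p_2 = 7·925 + 42 = 6517, q_2 = 7·22 + 1 = 155 → 6517/155
APPEND 6: p_3 = 6·6517 + 925 = 40027, q_3 = 6·155 + 22 = 952 → 40027/952
APPEND 26: p_4 = 26·40027 + 6517 = 1047219, q_4 = 26·952 + 155 = 24907 → 1047219/24907
APPEND 10: p_5 = 10·1047219 + 40027 = 10512217, q_5 = 10·24907 + 952 = 250022 → 10512217/250022
APPEND 32: p_6 = 32·10512217 + 1047219 = 337438163, q_6 = 32·250022 + 24907 = 8025611 → 337438163/8025611
APPEND 46: p_7 = 46·337438163 + 10512217 = 15532667715, q_7 = 46·8025611 + 250022 = 369428128 → 15532667715/369428128
APPEND 22: p_8 = 22·15532667715 + 337438163 = 342056127893, q_8 = 22·369428128 + 8025611 = 8135444427 → 342056127893/8135444427
APPEND 9: p_9 = 9·342056127893 + 15532667715 = 3094037818752, q_9 = 9·8135444427 + 369428128 = 73588427971 → 3094037818752/73588427971
APPEND 33: p_10 = 33·3094037818752 + 342056127893 = 102445304146709, q_10 = 33·73588427971 + 8135444427 = 2436553567470 → 102445304146709/2436553567470
APPEND 30: p_11 = 30·102445304146709 + 3094037818752 = 3076453162220022, q_11 = 30·2436553567470 + 73588427971 = 73170195452071 → 3076453162220022/73170195452071
APPEND 47: p_12 = 47·3076453162220022 + 102445304146709 = 144695743928487743, q_12 = 47·73170195452071 + 2436553567470 = 3441435739814807 → 144695743928487743/3441435739814807
APPEND 9: p_13 = 9·144695743928487743 + 3076453162220022 = 1305338148518609709, q_13 = 9·3441435739814807 + 73170195452071 = 31046091853785334 → 1305338148518609709/31046091853785334
APPEND 1: p_14 = 1·1305338148518609709 + 144695743928487743 = 1450033892447097452, q_14 = 1·31046091853785334 + 3441435739814807 = 34487527593600141 → 1450033892447097452/34487527593600141
APPEND 43: p_15 = 43·1450033892447097452 + 1305338148518609709 = 63656795523743800145, q_15 = 43·34487527593600141 + 31046091853785334 = 1514009778378591397 → 63656795523743800145/1514009778378591397
APPEND 49: p_16 = 49·63656795523743800145 + 1450033892447097452 = 3120633014555893304557, q_16 = 49·1514009778378591397 + 34487527593600141 = 74220966668144578594 → 3120633014555893304557/74220966668144578594
APPEND 17: p_17 = 17·3120633014555893304557 + 63656795523743800145 = 53114418042973929977614, q_17 = 17·74220966668144578594 + 1514009778378591397 = 1263270443136836427495 → 53114418042973929977614/1263270443136836427495
APPEND 20: p_18 = 20·53114418042973929977614 + 3120633014555893304557 = 1065408993874034492856837, q_18 = 20·1263270443136836427495 + 74220966668144578594 = 25339629829404873128494 → 1065408993874034492856837/25339629829404873128494
APPEND 13: p_19 = 13·1065408993874034492856837 + 53114418042973929977614 = 13903431338405422337116495, q_19 = 13·25339629829404873128494 + 1263270443136836427495 = 330678458225400187097917 → 13903431338405422337116495/330678458225400187097917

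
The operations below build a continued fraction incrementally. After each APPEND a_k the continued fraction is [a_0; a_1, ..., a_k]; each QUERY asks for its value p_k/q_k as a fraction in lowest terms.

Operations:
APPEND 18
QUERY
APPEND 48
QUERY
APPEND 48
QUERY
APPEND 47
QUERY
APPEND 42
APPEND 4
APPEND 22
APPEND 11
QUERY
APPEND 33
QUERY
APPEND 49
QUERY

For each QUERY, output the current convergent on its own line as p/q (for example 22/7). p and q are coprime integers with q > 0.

APPEND 18: p_0 = 18·1 + 0 = 18, q_0 = 18·0 + 1 = 1 → 18/1
APPEND 48: p_1 = 48·18 + 1 = 865, q_1 = 48·1 + 0 = 48 → 865/48
APPEND 48: p_2 = 48·865 + 18 = 41538, q_2 = 48·48 + 1 = 2305 → 41538/2305
APPEND 47: p_3 = 47·41538 + 865 = 1953151, q_3 = 47·2305 + 48 = 108383 → 1953151/108383
APPEND 42: p_4 = 42·1953151 + 41538 = 82073880, q_4 = 42·108383 + 2305 = 4554391 → 82073880/4554391
APPEND 4: p_5 = 4·82073880 + 1953151 = 330248671, q_5 = 4·4554391 + 108383 = 18325947 → 330248671/18325947
APPEND 22: p_6 = 22·330248671 + 82073880 = 7347544642, q_6 = 22·18325947 + 4554391 = 407725225 → 7347544642/407725225
APPEND 11: p_7 = 11·7347544642 + 330248671 = 81153239733, q_7 = 11·407725225 + 18325947 = 4503303422 → 81153239733/4503303422
APPEND 33: p_8 = 33·81153239733 + 7347544642 = 2685404455831, q_8 = 33·4503303422 + 407725225 = 149016738151 → 2685404455831/149016738151
APPEND 49: p_9 = 49·2685404455831 + 81153239733 = 131665971575452, q_9 = 49·149016738151 + 4503303422 = 7306323472821 → 131665971575452/7306323472821

18/1
865/48
41538/2305
1953151/108383
81153239733/4503303422
2685404455831/149016738151
131665971575452/7306323472821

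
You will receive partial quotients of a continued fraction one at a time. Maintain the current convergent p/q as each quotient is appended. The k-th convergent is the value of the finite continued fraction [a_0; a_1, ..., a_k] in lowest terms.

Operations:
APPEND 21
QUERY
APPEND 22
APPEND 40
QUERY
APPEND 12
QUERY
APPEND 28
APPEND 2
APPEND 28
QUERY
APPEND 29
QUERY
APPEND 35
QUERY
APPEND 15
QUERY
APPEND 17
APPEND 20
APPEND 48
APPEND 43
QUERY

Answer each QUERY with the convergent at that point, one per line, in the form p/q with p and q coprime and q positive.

21/1
18541/881
222955/10594
363135757/17254873
10543682470/500996937
369392022207/17552147668
5551424015575/263783211957
3928448357256859201/186665389416679596

APPEND 21: p_0 = 21·1 + 0 = 21, q_0 = 21·0 + 1 = 1 → 21/1
APPEND 22: p_1 = 22·21 + 1 = 463, q_1 = 22·1 + 0 = 22 → 463/22
APPEND 40: p_2 = 40·463 + 21 = 18541, q_2 = 40·22 + 1 = 881 → 18541/881
APPEND 12: p_3 = 12·18541 + 463 = 222955, q_3 = 12·881 + 22 = 10594 → 222955/10594
APPEND 28: p_4 = 28·222955 + 18541 = 6261281, q_4 = 28·10594 + 881 = 297513 → 6261281/297513
APPEND 2: p_5 = 2·6261281 + 222955 = 12745517, q_5 = 2·297513 + 10594 = 605620 → 12745517/605620
APPEND 28: p_6 = 28·12745517 + 6261281 = 363135757, q_6 = 28·605620 + 297513 = 17254873 → 363135757/17254873
APPEND 29: p_7 = 29·363135757 + 12745517 = 10543682470, q_7 = 29·17254873 + 605620 = 500996937 → 10543682470/500996937
APPEND 35: p_8 = 35·10543682470 + 363135757 = 369392022207, q_8 = 35·500996937 + 17254873 = 17552147668 → 369392022207/17552147668
APPEND 15: p_9 = 15·369392022207 + 10543682470 = 5551424015575, q_9 = 15·17552147668 + 500996937 = 263783211957 → 5551424015575/263783211957
APPEND 17: p_10 = 17·5551424015575 + 369392022207 = 94743600286982, q_10 = 17·263783211957 + 17552147668 = 4501866750937 → 94743600286982/4501866750937
APPEND 20: p_11 = 20·94743600286982 + 5551424015575 = 1900423429755215, q_11 = 20·4501866750937 + 263783211957 = 90301118230697 → 1900423429755215/90301118230697
APPEND 48: p_12 = 48·1900423429755215 + 94743600286982 = 91315068228537302, q_12 = 48·90301118230697 + 4501866750937 = 4338955541824393 → 91315068228537302/4338955541824393
APPEND 43: p_13 = 43·91315068228537302 + 1900423429755215 = 3928448357256859201, q_13 = 43·4338955541824393 + 90301118230697 = 186665389416679596 → 3928448357256859201/186665389416679596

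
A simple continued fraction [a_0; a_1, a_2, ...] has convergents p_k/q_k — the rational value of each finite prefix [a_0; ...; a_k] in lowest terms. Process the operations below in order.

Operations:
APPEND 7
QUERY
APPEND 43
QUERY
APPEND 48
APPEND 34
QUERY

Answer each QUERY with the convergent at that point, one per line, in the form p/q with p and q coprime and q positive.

APPEND 7: p_0 = 7·1 + 0 = 7, q_0 = 7·0 + 1 = 1 → 7/1
APPEND 43: p_1 = 43·7 + 1 = 302, q_1 = 43·1 + 0 = 43 → 302/43
APPEND 48: p_2 = 48·302 + 7 = 14503, q_2 = 48·43 + 1 = 2065 → 14503/2065
APPEND 34: p_3 = 34·14503 + 302 = 493404, q_3 = 34·2065 + 43 = 70253 → 493404/70253

7/1
302/43
493404/70253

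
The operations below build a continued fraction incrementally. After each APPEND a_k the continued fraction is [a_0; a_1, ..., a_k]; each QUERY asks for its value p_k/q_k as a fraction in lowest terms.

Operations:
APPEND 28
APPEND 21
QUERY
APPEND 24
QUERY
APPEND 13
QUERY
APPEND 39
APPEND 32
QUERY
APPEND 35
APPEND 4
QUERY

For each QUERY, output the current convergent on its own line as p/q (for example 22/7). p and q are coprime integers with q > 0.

589/21
14164/505
184721/6586
231169777/8242074
32623811689/1163161870

APPEND 28: p_0 = 28·1 + 0 = 28, q_0 = 28·0 + 1 = 1 → 28/1
APPEND 21: p_1 = 21·28 + 1 = 589, q_1 = 21·1 + 0 = 21 → 589/21
APPEND 24: p_2 = 24·589 + 28 = 14164, q_2 = 24·21 + 1 = 505 → 14164/505
APPEND 13: p_3 = 13·14164 + 589 = 184721, q_3 = 13·505 + 21 = 6586 → 184721/6586
APPEND 39: p_4 = 39·184721 + 14164 = 7218283, q_4 = 39·6586 + 505 = 257359 → 7218283/257359
APPEND 32: p_5 = 32·7218283 + 184721 = 231169777, q_5 = 32·257359 + 6586 = 8242074 → 231169777/8242074
APPEND 35: p_6 = 35·231169777 + 7218283 = 8098160478, q_6 = 35·8242074 + 257359 = 288729949 → 8098160478/288729949
APPEND 4: p_7 = 4·8098160478 + 231169777 = 32623811689, q_7 = 4·288729949 + 8242074 = 1163161870 → 32623811689/1163161870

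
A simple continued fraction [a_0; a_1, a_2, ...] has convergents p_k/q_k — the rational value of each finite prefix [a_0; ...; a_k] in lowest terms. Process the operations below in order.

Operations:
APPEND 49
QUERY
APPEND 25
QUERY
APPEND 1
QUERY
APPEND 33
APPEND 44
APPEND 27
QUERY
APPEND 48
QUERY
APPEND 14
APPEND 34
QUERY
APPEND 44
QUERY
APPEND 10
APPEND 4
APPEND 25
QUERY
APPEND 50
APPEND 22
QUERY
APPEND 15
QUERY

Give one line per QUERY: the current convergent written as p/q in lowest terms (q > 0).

49/1
1226/25
1275/26
51519314/1050589
2474833591/50467150
1182247279583/24108550576
52053579491240/1061483816033
53994861748671283/1101070713202331
59495399151748784367/1213238435190278885
895132869289413588827/18253673680784959482

APPEND 49: p_0 = 49·1 + 0 = 49, q_0 = 49·0 + 1 = 1 → 49/1
APPEND 25: p_1 = 25·49 + 1 = 1226, q_1 = 25·1 + 0 = 25 → 1226/25
APPEND 1: p_2 = 1·1226 + 49 = 1275, q_2 = 1·25 + 1 = 26 → 1275/26
APPEND 33: p_3 = 33·1275 + 1226 = 43301, q_3 = 33·26 + 25 = 883 → 43301/883
APPEND 44: p_4 = 44·43301 + 1275 = 1906519, q_4 = 44·883 + 26 = 38878 → 1906519/38878
APPEND 27: p_5 = 27·1906519 + 43301 = 51519314, q_5 = 27·38878 + 883 = 1050589 → 51519314/1050589
APPEND 48: p_6 = 48·51519314 + 1906519 = 2474833591, q_6 = 48·1050589 + 38878 = 50467150 → 2474833591/50467150
APPEND 14: p_7 = 14·2474833591 + 51519314 = 34699189588, q_7 = 14·50467150 + 1050589 = 707590689 → 34699189588/707590689
APPEND 34: p_8 = 34·34699189588 + 2474833591 = 1182247279583, q_8 = 34·707590689 + 50467150 = 24108550576 → 1182247279583/24108550576
APPEND 44: p_9 = 44·1182247279583 + 34699189588 = 52053579491240, q_9 = 44·24108550576 + 707590689 = 1061483816033 → 52053579491240/1061483816033
APPEND 10: p_10 = 10·52053579491240 + 1182247279583 = 521718042191983, q_10 = 10·1061483816033 + 24108550576 = 10638946710906 → 521718042191983/10638946710906
APPEND 4: p_11 = 4·521718042191983 + 52053579491240 = 2138925748259172, q_11 = 4·10638946710906 + 1061483816033 = 43617270659657 → 2138925748259172/43617270659657
APPEND 25: p_12 = 25·2138925748259172 + 521718042191983 = 53994861748671283, q_12 = 25·43617270659657 + 10638946710906 = 1101070713202331 → 53994861748671283/1101070713202331
APPEND 50: p_13 = 50·53994861748671283 + 2138925748259172 = 2701882013181823322, q_13 = 50·1101070713202331 + 43617270659657 = 55097152930776207 → 2701882013181823322/55097152930776207
APPEND 22: p_14 = 22·2701882013181823322 + 53994861748671283 = 59495399151748784367, q_14 = 22·55097152930776207 + 1101070713202331 = 1213238435190278885 → 59495399151748784367/1213238435190278885
APPEND 15: p_15 = 15·59495399151748784367 + 2701882013181823322 = 895132869289413588827, q_15 = 15·1213238435190278885 + 55097152930776207 = 18253673680784959482 → 895132869289413588827/18253673680784959482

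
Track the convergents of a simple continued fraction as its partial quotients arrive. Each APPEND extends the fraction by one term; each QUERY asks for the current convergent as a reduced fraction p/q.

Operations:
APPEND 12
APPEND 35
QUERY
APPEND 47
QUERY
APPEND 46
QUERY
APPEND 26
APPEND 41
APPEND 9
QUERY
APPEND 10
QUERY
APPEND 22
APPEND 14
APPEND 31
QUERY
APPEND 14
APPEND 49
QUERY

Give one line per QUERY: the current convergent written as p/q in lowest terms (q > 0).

421/35
19799/1646
911175/75751
8781029705/730015399
88783332534/7381047793
856228523580609/71182996559158
589579287924153307/49014975871339073

APPEND 12: p_0 = 12·1 + 0 = 12, q_0 = 12·0 + 1 = 1 → 12/1
APPEND 35: p_1 = 35·12 + 1 = 421, q_1 = 35·1 + 0 = 35 → 421/35
APPEND 47: p_2 = 47·421 + 12 = 19799, q_2 = 47·35 + 1 = 1646 → 19799/1646
APPEND 46: p_3 = 46·19799 + 421 = 911175, q_3 = 46·1646 + 35 = 75751 → 911175/75751
APPEND 26: p_4 = 26·911175 + 19799 = 23710349, q_4 = 26·75751 + 1646 = 1971172 → 23710349/1971172
APPEND 41: p_5 = 41·23710349 + 911175 = 973035484, q_5 = 41·1971172 + 75751 = 80893803 → 973035484/80893803
APPEND 9: p_6 = 9·973035484 + 23710349 = 8781029705, q_6 = 9·80893803 + 1971172 = 730015399 → 8781029705/730015399
APPEND 10: p_7 = 10·8781029705 + 973035484 = 88783332534, q_7 = 10·730015399 + 80893803 = 7381047793 → 88783332534/7381047793
APPEND 22: p_8 = 22·88783332534 + 8781029705 = 1962014345453, q_8 = 22·7381047793 + 730015399 = 163113066845 → 1962014345453/163113066845
APPEND 14: p_9 = 14·1962014345453 + 88783332534 = 27556984168876, q_9 = 14·163113066845 + 7381047793 = 2290963983623 → 27556984168876/2290963983623
APPEND 31: p_10 = 31·27556984168876 + 1962014345453 = 856228523580609, q_10 = 31·2290963983623 + 163113066845 = 71182996559158 → 856228523580609/71182996559158
APPEND 14: p_11 = 14·856228523580609 + 27556984168876 = 12014756314297402, q_11 = 14·71182996559158 + 2290963983623 = 998852915811835 → 12014756314297402/998852915811835
APPEND 49: p_12 = 49·12014756314297402 + 856228523580609 = 589579287924153307, q_12 = 49·998852915811835 + 71182996559158 = 49014975871339073 → 589579287924153307/49014975871339073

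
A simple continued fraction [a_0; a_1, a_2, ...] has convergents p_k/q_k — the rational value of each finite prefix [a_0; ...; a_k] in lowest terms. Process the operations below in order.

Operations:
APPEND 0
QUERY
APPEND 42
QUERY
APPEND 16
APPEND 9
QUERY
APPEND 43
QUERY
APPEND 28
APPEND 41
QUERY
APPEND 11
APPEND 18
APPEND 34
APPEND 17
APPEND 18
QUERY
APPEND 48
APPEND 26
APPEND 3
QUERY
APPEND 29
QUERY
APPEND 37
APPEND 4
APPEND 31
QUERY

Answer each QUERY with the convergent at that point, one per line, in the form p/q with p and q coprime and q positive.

0/1
1/42
145/6099
6251/262930
7188344/302356629
15014401423719/631536804711694
57045335664802226/2399444905778448317
1673089338604407359/70373600990195815977
7797034627500220941754/327959416823574025228537

APPEND 0: p_0 = 0·1 + 0 = 0, q_0 = 0·0 + 1 = 1 → 0/1
APPEND 42: p_1 = 42·0 + 1 = 1, q_1 = 42·1 + 0 = 42 → 1/42
APPEND 16: p_2 = 16·1 + 0 = 16, q_2 = 16·42 + 1 = 673 → 16/673
APPEND 9: p_3 = 9·16 + 1 = 145, q_3 = 9·673 + 42 = 6099 → 145/6099
APPEND 43: p_4 = 43·145 + 16 = 6251, q_4 = 43·6099 + 673 = 262930 → 6251/262930
APPEND 28: p_5 = 28·6251 + 145 = 175173, q_5 = 28·262930 + 6099 = 7368139 → 175173/7368139
APPEND 41: p_6 = 41·175173 + 6251 = 7188344, q_6 = 41·7368139 + 262930 = 302356629 → 7188344/302356629
APPEND 11: p_7 = 11·7188344 + 175173 = 79246957, q_7 = 11·302356629 + 7368139 = 3333291058 → 79246957/3333291058
APPEND 18: p_8 = 18·79246957 + 7188344 = 1433633570, q_8 = 18·3333291058 + 302356629 = 60301595673 → 1433633570/60301595673
APPEND 34: p_9 = 34·1433633570 + 79246957 = 48822788337, q_9 = 34·60301595673 + 3333291058 = 2053587543940 → 48822788337/2053587543940
APPEND 17: p_10 = 17·48822788337 + 1433633570 = 831421035299, q_10 = 17·2053587543940 + 60301595673 = 34971289842653 → 831421035299/34971289842653
APPEND 18: p_11 = 18·831421035299 + 48822788337 = 15014401423719, q_11 = 18·34971289842653 + 2053587543940 = 631536804711694 → 15014401423719/631536804711694
APPEND 48: p_12 = 48·15014401423719 + 831421035299 = 721522689373811, q_12 = 48·631536804711694 + 34971289842653 = 30348737916003965 → 721522689373811/30348737916003965
APPEND 26: p_13 = 26·721522689373811 + 15014401423719 = 18774604325142805, q_13 = 26·30348737916003965 + 631536804711694 = 789698722620814784 → 18774604325142805/789698722620814784
APPEND 3: p_14 = 3·18774604325142805 + 721522689373811 = 57045335664802226, q_14 = 3·789698722620814784 + 30348737916003965 = 2399444905778448317 → 57045335664802226/2399444905778448317
APPEND 29: p_15 = 29·57045335664802226 + 18774604325142805 = 1673089338604407359, q_15 = 29·2399444905778448317 + 789698722620814784 = 70373600990195815977 → 1673089338604407359/70373600990195815977
APPEND 37: p_16 = 37·1673089338604407359 + 57045335664802226 = 61961350864027874509, q_16 = 37·70373600990195815977 + 2399444905778448317 = 2606222681543023639466 → 61961350864027874509/2606222681543023639466
APPEND 4: p_17 = 4·61961350864027874509 + 1673089338604407359 = 249518492794715905395, q_17 = 4·2606222681543023639466 + 70373600990195815977 = 10495264327162290373841 → 249518492794715905395/10495264327162290373841
APPEND 31: p_18 = 31·249518492794715905395 + 61961350864027874509 = 7797034627500220941754, q_18 = 31·10495264327162290373841 + 2606222681543023639466 = 327959416823574025228537 → 7797034627500220941754/327959416823574025228537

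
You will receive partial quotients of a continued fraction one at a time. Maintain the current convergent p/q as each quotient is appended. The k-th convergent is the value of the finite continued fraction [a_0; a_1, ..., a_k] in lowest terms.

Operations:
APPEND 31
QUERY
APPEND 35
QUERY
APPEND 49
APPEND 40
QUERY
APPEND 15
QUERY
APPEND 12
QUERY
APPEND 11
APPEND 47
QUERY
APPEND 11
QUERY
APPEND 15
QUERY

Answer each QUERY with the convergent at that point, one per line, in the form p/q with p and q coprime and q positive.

APPEND 31: p_0 = 31·1 + 0 = 31, q_0 = 31·0 + 1 = 1 → 31/1
APPEND 35: p_1 = 35·31 + 1 = 1086, q_1 = 35·1 + 0 = 35 → 1086/35
APPEND 49: p_2 = 49·1086 + 31 = 53245, q_2 = 49·35 + 1 = 1716 → 53245/1716
APPEND 40: p_3 = 40·53245 + 1086 = 2130886, q_3 = 40·1716 + 35 = 68675 → 2130886/68675
APPEND 15: p_4 = 15·2130886 + 53245 = 32016535, q_4 = 15·68675 + 1716 = 1031841 → 32016535/1031841
APPEND 12: p_5 = 12·32016535 + 2130886 = 386329306, q_5 = 12·1031841 + 68675 = 12450767 → 386329306/12450767
APPEND 11: p_6 = 11·386329306 + 32016535 = 4281638901, q_6 = 11·12450767 + 1031841 = 137990278 → 4281638901/137990278
APPEND 47: p_7 = 47·4281638901 + 386329306 = 201623357653, q_7 = 47·137990278 + 12450767 = 6497993833 → 201623357653/6497993833
APPEND 11: p_8 = 11·201623357653 + 4281638901 = 2222138573084, q_8 = 11·6497993833 + 137990278 = 71615922441 → 2222138573084/71615922441
APPEND 15: p_9 = 15·2222138573084 + 201623357653 = 33533701953913, q_9 = 15·71615922441 + 6497993833 = 1080736830448 → 33533701953913/1080736830448

31/1
1086/35
2130886/68675
32016535/1031841
386329306/12450767
201623357653/6497993833
2222138573084/71615922441
33533701953913/1080736830448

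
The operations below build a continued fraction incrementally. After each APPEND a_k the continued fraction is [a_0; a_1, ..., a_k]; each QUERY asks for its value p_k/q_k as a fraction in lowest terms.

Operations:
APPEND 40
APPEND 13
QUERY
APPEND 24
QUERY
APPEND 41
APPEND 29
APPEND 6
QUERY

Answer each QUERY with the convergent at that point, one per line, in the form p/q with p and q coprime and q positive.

APPEND 40: p_0 = 40·1 + 0 = 40, q_0 = 40·0 + 1 = 1 → 40/1
APPEND 13: p_1 = 13·40 + 1 = 521, q_1 = 13·1 + 0 = 13 → 521/13
APPEND 24: p_2 = 24·521 + 40 = 12544, q_2 = 24·13 + 1 = 313 → 12544/313
APPEND 41: p_3 = 41·12544 + 521 = 514825, q_3 = 41·313 + 13 = 12846 → 514825/12846
APPEND 29: p_4 = 29·514825 + 12544 = 14942469, q_4 = 29·12846 + 313 = 372847 → 14942469/372847
APPEND 6: p_5 = 6·14942469 + 514825 = 90169639, q_5 = 6·372847 + 12846 = 2249928 → 90169639/2249928

521/13
12544/313
90169639/2249928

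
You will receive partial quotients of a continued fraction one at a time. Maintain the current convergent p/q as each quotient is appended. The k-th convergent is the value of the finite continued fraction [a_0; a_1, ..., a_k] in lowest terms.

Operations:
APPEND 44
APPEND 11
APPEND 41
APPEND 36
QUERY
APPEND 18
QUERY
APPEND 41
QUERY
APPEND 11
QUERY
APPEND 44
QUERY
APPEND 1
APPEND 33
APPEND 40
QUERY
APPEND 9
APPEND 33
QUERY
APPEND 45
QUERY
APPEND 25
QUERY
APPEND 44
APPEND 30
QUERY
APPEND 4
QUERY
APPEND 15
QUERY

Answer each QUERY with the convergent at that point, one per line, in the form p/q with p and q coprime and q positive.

APPEND 44: p_0 = 44·1 + 0 = 44, q_0 = 44·0 + 1 = 1 → 44/1
APPEND 11: p_1 = 11·44 + 1 = 485, q_1 = 11·1 + 0 = 11 → 485/11
APPEND 41: p_2 = 41·485 + 44 = 19929, q_2 = 41·11 + 1 = 452 → 19929/452
APPEND 36: p_3 = 36·19929 + 485 = 717929, q_3 = 36·452 + 11 = 16283 → 717929/16283
APPEND 18: p_4 = 18·717929 + 19929 = 12942651, q_4 = 18·16283 + 452 = 293546 → 12942651/293546
APPEND 41: p_5 = 41·12942651 + 717929 = 531366620, q_5 = 41·293546 + 16283 = 12051669 → 531366620/12051669
APPEND 11: p_6 = 11·531366620 + 12942651 = 5857975471, q_6 = 11·12051669 + 293546 = 132861905 → 5857975471/132861905
APPEND 44: p_7 = 44·5857975471 + 531366620 = 258282287344, q_7 = 44·132861905 + 12051669 = 5857975489 → 258282287344/5857975489
APPEND 1: p_8 = 1·258282287344 + 5857975471 = 264140262815, q_8 = 1·5857975489 + 132861905 = 5990837394 → 264140262815/5990837394
APPEND 33: p_9 = 33·264140262815 + 258282287344 = 8974910960239, q_9 = 33·5990837394 + 5857975489 = 203555609491 → 8974910960239/203555609491
APPEND 40: p_10 = 40·8974910960239 + 264140262815 = 359260578672375, q_10 = 40·203555609491 + 5990837394 = 8148215217034 → 359260578672375/8148215217034
APPEND 9: p_11 = 9·359260578672375 + 8974910960239 = 3242320119011614, q_11 = 9·8148215217034 + 203555609491 = 73537492562797 → 3242320119011614/73537492562797
APPEND 33: p_12 = 33·3242320119011614 + 359260578672375 = 107355824506055637, q_12 = 33·73537492562797 + 8148215217034 = 2434885469789335 → 107355824506055637/2434885469789335
APPEND 45: p_13 = 45·107355824506055637 + 3242320119011614 = 4834254422891515279, q_13 = 45·2434885469789335 + 73537492562797 = 109643383633082872 → 4834254422891515279/109643383633082872
APPEND 25: p_14 = 25·4834254422891515279 + 107355824506055637 = 120963716396793937612, q_14 = 25·109643383633082872 + 2434885469789335 = 2743519476296861135 → 120963716396793937612/2743519476296861135
APPEND 44: p_15 = 44·120963716396793937612 + 4834254422891515279 = 5327237775881824770207, q_15 = 44·2743519476296861135 + 109643383633082872 = 120824500340694972812 → 5327237775881824770207/120824500340694972812
APPEND 30: p_16 = 30·5327237775881824770207 + 120963716396793937612 = 159938096992851537043822, q_16 = 30·120824500340694972812 + 2743519476296861135 = 3627478529697146045495 → 159938096992851537043822/3627478529697146045495
APPEND 4: p_17 = 4·159938096992851537043822 + 5327237775881824770207 = 645079625747287972945495, q_17 = 4·3627478529697146045495 + 120824500340694972812 = 14630738619129279154792 → 645079625747287972945495/14630738619129279154792
APPEND 15: p_18 = 15·645079625747287972945495 + 159938096992851537043822 = 9836132483202171131226247, q_18 = 15·14630738619129279154792 + 3627478529697146045495 = 223088557816636333367375 → 9836132483202171131226247/223088557816636333367375

717929/16283
12942651/293546
531366620/12051669
5857975471/132861905
258282287344/5857975489
359260578672375/8148215217034
107355824506055637/2434885469789335
4834254422891515279/109643383633082872
120963716396793937612/2743519476296861135
159938096992851537043822/3627478529697146045495
645079625747287972945495/14630738619129279154792
9836132483202171131226247/223088557816636333367375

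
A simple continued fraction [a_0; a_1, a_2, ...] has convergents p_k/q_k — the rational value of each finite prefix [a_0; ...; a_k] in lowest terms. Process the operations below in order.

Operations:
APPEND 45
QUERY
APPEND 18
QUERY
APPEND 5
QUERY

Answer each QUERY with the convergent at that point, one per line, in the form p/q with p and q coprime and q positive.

APPEND 45: p_0 = 45·1 + 0 = 45, q_0 = 45·0 + 1 = 1 → 45/1
APPEND 18: p_1 = 18·45 + 1 = 811, q_1 = 18·1 + 0 = 18 → 811/18
APPEND 5: p_2 = 5·811 + 45 = 4100, q_2 = 5·18 + 1 = 91 → 4100/91

45/1
811/18
4100/91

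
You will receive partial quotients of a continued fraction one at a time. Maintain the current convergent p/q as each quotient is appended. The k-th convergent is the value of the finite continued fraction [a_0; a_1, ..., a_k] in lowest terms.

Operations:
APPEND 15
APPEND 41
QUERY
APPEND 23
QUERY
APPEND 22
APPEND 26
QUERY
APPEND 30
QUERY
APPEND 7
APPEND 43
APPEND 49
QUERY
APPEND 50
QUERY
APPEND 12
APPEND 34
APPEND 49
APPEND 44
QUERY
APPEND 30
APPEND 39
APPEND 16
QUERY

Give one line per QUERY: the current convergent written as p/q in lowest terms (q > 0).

616/41
14183/944
8142875/541978
244598892/16280149
3638451776560/242170095569
181996807837009/12113444688502
160923041015116687589/10710805203725988340
3022166567243846676168299/201151042080551799769065

APPEND 15: p_0 = 15·1 + 0 = 15, q_0 = 15·0 + 1 = 1 → 15/1
APPEND 41: p_1 = 41·15 + 1 = 616, q_1 = 41·1 + 0 = 41 → 616/41
APPEND 23: p_2 = 23·616 + 15 = 14183, q_2 = 23·41 + 1 = 944 → 14183/944
APPEND 22: p_3 = 22·14183 + 616 = 312642, q_3 = 22·944 + 41 = 20809 → 312642/20809
APPEND 26: p_4 = 26·312642 + 14183 = 8142875, q_4 = 26·20809 + 944 = 541978 → 8142875/541978
APPEND 30: p_5 = 30·8142875 + 312642 = 244598892, q_5 = 30·541978 + 20809 = 16280149 → 244598892/16280149
APPEND 7: p_6 = 7·244598892 + 8142875 = 1720335119, q_6 = 7·16280149 + 541978 = 114503021 → 1720335119/114503021
APPEND 43: p_7 = 43·1720335119 + 244598892 = 74219009009, q_7 = 43·114503021 + 16280149 = 4939910052 → 74219009009/4939910052
APPEND 49: p_8 = 49·74219009009 + 1720335119 = 3638451776560, q_8 = 49·4939910052 + 114503021 = 242170095569 → 3638451776560/242170095569
APPEND 50: p_9 = 50·3638451776560 + 74219009009 = 181996807837009, q_9 = 50·242170095569 + 4939910052 = 12113444688502 → 181996807837009/12113444688502
APPEND 12: p_10 = 12·181996807837009 + 3638451776560 = 2187600145820668, q_10 = 12·12113444688502 + 242170095569 = 145603506357593 → 2187600145820668/145603506357593
APPEND 34: p_11 = 34·2187600145820668 + 181996807837009 = 74560401765739721, q_11 = 34·145603506357593 + 12113444688502 = 4962632660846664 → 74560401765739721/4962632660846664
APPEND 49: p_12 = 49·74560401765739721 + 2187600145820668 = 3655647286667066997, q_12 = 49·4962632660846664 + 145603506357593 = 243314603887844129 → 3655647286667066997/243314603887844129
APPEND 44: p_13 = 44·3655647286667066997 + 74560401765739721 = 160923041015116687589, q_13 = 44·243314603887844129 + 4962632660846664 = 10710805203725988340 → 160923041015116687589/10710805203725988340
APPEND 30: p_14 = 30·160923041015116687589 + 3655647286667066997 = 4831346877740167694667, q_14 = 30·10710805203725988340 + 243314603887844129 = 321567470715667494329 → 4831346877740167694667/321567470715667494329
APPEND 39: p_15 = 39·4831346877740167694667 + 160923041015116687589 = 188583451272881656779602, q_15 = 39·321567470715667494329 + 10710805203725988340 = 12551842163114758267171 → 188583451272881656779602/12551842163114758267171
APPEND 16: p_16 = 16·188583451272881656779602 + 4831346877740167694667 = 3022166567243846676168299, q_16 = 16·12551842163114758267171 + 321567470715667494329 = 201151042080551799769065 → 3022166567243846676168299/201151042080551799769065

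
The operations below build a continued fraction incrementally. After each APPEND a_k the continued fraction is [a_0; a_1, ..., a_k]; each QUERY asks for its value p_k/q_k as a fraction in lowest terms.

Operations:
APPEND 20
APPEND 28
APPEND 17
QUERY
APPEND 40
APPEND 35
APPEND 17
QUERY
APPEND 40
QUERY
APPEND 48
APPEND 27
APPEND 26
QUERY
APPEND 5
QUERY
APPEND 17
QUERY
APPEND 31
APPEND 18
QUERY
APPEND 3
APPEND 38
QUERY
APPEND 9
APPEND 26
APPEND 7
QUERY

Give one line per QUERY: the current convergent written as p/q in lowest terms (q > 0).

9557/477
228335705/11396477
9146837192/456528337
309049211974455/15424973663821
1557115672774334/77717293277073
26780015649138133/1336618959374062
14998056829978154359/748568909569087972
1756382564277737896651/87662914991732290590
2913442902495982166135476/145413022589299836690573

APPEND 20: p_0 = 20·1 + 0 = 20, q_0 = 20·0 + 1 = 1 → 20/1
APPEND 28: p_1 = 28·20 + 1 = 561, q_1 = 28·1 + 0 = 28 → 561/28
APPEND 17: p_2 = 17·561 + 20 = 9557, q_2 = 17·28 + 1 = 477 → 9557/477
APPEND 40: p_3 = 40·9557 + 561 = 382841, q_3 = 40·477 + 28 = 19108 → 382841/19108
APPEND 35: p_4 = 35·382841 + 9557 = 13408992, q_4 = 35·19108 + 477 = 669257 → 13408992/669257
APPEND 17: p_5 = 17·13408992 + 382841 = 228335705, q_5 = 17·669257 + 19108 = 11396477 → 228335705/11396477
APPEND 40: p_6 = 40·228335705 + 13408992 = 9146837192, q_6 = 40·11396477 + 669257 = 456528337 → 9146837192/456528337
APPEND 48: p_7 = 48·9146837192 + 228335705 = 439276520921, q_7 = 48·456528337 + 11396477 = 21924756653 → 439276520921/21924756653
APPEND 27: p_8 = 27·439276520921 + 9146837192 = 11869612902059, q_8 = 27·21924756653 + 456528337 = 592424957968 → 11869612902059/592424957968
APPEND 26: p_9 = 26·11869612902059 + 439276520921 = 309049211974455, q_9 = 26·592424957968 + 21924756653 = 15424973663821 → 309049211974455/15424973663821
APPEND 5: p_10 = 5·309049211974455 + 11869612902059 = 1557115672774334, q_10 = 5·15424973663821 + 592424957968 = 77717293277073 → 1557115672774334/77717293277073
APPEND 17: p_11 = 17·1557115672774334 + 309049211974455 = 26780015649138133, q_11 = 17·77717293277073 + 15424973663821 = 1336618959374062 → 26780015649138133/1336618959374062
APPEND 31: p_12 = 31·26780015649138133 + 1557115672774334 = 831737600796056457, q_12 = 31·1336618959374062 + 77717293277073 = 41512905033872995 → 831737600796056457/41512905033872995
APPEND 18: p_13 = 18·831737600796056457 + 26780015649138133 = 14998056829978154359, q_13 = 18·41512905033872995 + 1336618959374062 = 748568909569087972 → 14998056829978154359/748568909569087972
APPEND 3: p_14 = 3·14998056829978154359 + 831737600796056457 = 45825908090730519534, q_14 = 3·748568909569087972 + 41512905033872995 = 2287219633741136911 → 45825908090730519534/2287219633741136911
APPEND 38: p_15 = 38·45825908090730519534 + 14998056829978154359 = 1756382564277737896651, q_15 = 38·2287219633741136911 + 748568909569087972 = 87662914991732290590 → 1756382564277737896651/87662914991732290590
APPEND 9: p_16 = 9·1756382564277737896651 + 45825908090730519534 = 15853268986590371589393, q_16 = 9·87662914991732290590 + 2287219633741136911 = 791253454559331752221 → 15853268986590371589393/791253454559331752221
APPEND 26: p_17 = 26·15853268986590371589393 + 1756382564277737896651 = 413941376215627399220869, q_17 = 26·791253454559331752221 + 87662914991732290590 = 20660252733534357848336 → 413941376215627399220869/20660252733534357848336
APPEND 7: p_18 = 7·413941376215627399220869 + 15853268986590371589393 = 2913442902495982166135476, q_18 = 7·20660252733534357848336 + 791253454559331752221 = 145413022589299836690573 → 2913442902495982166135476/145413022589299836690573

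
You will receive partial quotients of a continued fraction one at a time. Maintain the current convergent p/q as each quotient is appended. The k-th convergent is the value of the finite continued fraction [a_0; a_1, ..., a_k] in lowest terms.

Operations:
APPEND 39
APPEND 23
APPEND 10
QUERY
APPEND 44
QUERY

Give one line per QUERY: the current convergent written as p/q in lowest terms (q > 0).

9019/231
397734/10187

APPEND 39: p_0 = 39·1 + 0 = 39, q_0 = 39·0 + 1 = 1 → 39/1
APPEND 23: p_1 = 23·39 + 1 = 898, q_1 = 23·1 + 0 = 23 → 898/23
APPEND 10: p_2 = 10·898 + 39 = 9019, q_2 = 10·23 + 1 = 231 → 9019/231
APPEND 44: p_3 = 44·9019 + 898 = 397734, q_3 = 44·231 + 23 = 10187 → 397734/10187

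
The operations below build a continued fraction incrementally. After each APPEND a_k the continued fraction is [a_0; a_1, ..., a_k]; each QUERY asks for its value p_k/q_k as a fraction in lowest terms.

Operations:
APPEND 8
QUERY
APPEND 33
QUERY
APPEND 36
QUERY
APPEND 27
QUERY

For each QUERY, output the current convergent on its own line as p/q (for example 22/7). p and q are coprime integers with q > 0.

8/1
265/33
9548/1189
258061/32136

APPEND 8: p_0 = 8·1 + 0 = 8, q_0 = 8·0 + 1 = 1 → 8/1
APPEND 33: p_1 = 33·8 + 1 = 265, q_1 = 33·1 + 0 = 33 → 265/33
APPEND 36: p_2 = 36·265 + 8 = 9548, q_2 = 36·33 + 1 = 1189 → 9548/1189
APPEND 27: p_3 = 27·9548 + 265 = 258061, q_3 = 27·1189 + 33 = 32136 → 258061/32136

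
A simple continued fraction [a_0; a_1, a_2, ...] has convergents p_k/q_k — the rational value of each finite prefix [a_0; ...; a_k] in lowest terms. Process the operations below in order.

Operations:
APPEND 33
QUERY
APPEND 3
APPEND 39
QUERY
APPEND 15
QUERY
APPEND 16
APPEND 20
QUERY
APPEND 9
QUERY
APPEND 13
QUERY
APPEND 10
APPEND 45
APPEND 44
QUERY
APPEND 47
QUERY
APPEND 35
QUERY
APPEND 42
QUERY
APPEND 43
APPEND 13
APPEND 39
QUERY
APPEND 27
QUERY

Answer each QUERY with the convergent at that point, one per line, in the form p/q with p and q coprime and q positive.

33/1
3933/118
59095/1773
19048155/571493
172382848/5171923
2260025179/67806492
45212030325754/1356475671631
2125992453894327/63785170031084
74454947916627199/2233837426759571
3129233804952236685/93884957093933066
68514846467311441994947/2055619305499331145346
1851654193462505102560756/55554325864341091315725

APPEND 33: p_0 = 33·1 + 0 = 33, q_0 = 33·0 + 1 = 1 → 33/1
APPEND 3: p_1 = 3·33 + 1 = 100, q_1 = 3·1 + 0 = 3 → 100/3
APPEND 39: p_2 = 39·100 + 33 = 3933, q_2 = 39·3 + 1 = 118 → 3933/118
APPEND 15: p_3 = 15·3933 + 100 = 59095, q_3 = 15·118 + 3 = 1773 → 59095/1773
APPEND 16: p_4 = 16·59095 + 3933 = 949453, q_4 = 16·1773 + 118 = 28486 → 949453/28486
APPEND 20: p_5 = 20·949453 + 59095 = 19048155, q_5 = 20·28486 + 1773 = 571493 → 19048155/571493
APPEND 9: p_6 = 9·19048155 + 949453 = 172382848, q_6 = 9·571493 + 28486 = 5171923 → 172382848/5171923
APPEND 13: p_7 = 13·172382848 + 19048155 = 2260025179, q_7 = 13·5171923 + 571493 = 67806492 → 2260025179/67806492
APPEND 10: p_8 = 10·2260025179 + 172382848 = 22772634638, q_8 = 10·67806492 + 5171923 = 683236843 → 22772634638/683236843
APPEND 45: p_9 = 45·22772634638 + 2260025179 = 1027028583889, q_9 = 45·683236843 + 67806492 = 30813464427 → 1027028583889/30813464427
APPEND 44: p_10 = 44·1027028583889 + 22772634638 = 45212030325754, q_10 = 44·30813464427 + 683236843 = 1356475671631 → 45212030325754/1356475671631
APPEND 47: p_11 = 47·45212030325754 + 1027028583889 = 2125992453894327, q_11 = 47·1356475671631 + 30813464427 = 63785170031084 → 2125992453894327/63785170031084
APPEND 35: p_12 = 35·2125992453894327 + 45212030325754 = 74454947916627199, q_12 = 35·63785170031084 + 1356475671631 = 2233837426759571 → 74454947916627199/2233837426759571
APPEND 42: p_13 = 42·74454947916627199 + 2125992453894327 = 3129233804952236685, q_13 = 42·2233837426759571 + 63785170031084 = 93884957093933066 → 3129233804952236685/93884957093933066
APPEND 43: p_14 = 43·3129233804952236685 + 74454947916627199 = 134631508560862804654, q_14 = 43·93884957093933066 + 2233837426759571 = 4039286992465881409 → 134631508560862804654/4039286992465881409
APPEND 13: p_15 = 13·134631508560862804654 + 3129233804952236685 = 1753338845096168697187, q_15 = 13·4039286992465881409 + 93884957093933066 = 52604615859150391383 → 1753338845096168697187/52604615859150391383
APPEND 39: p_16 = 39·1753338845096168697187 + 134631508560862804654 = 68514846467311441994947, q_16 = 39·52604615859150391383 + 4039286992465881409 = 2055619305499331145346 → 68514846467311441994947/2055619305499331145346
APPEND 27: p_17 = 27·68514846467311441994947 + 1753338845096168697187 = 1851654193462505102560756, q_17 = 27·2055619305499331145346 + 52604615859150391383 = 55554325864341091315725 → 1851654193462505102560756/55554325864341091315725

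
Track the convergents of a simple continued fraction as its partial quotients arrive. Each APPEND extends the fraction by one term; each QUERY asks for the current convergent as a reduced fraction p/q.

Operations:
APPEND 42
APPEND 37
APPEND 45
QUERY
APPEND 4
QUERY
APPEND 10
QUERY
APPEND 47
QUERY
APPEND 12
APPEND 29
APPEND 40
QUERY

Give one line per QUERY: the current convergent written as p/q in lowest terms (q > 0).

70017/1666
281623/6701
2886247/68676
135935232/3234473
1902637994271/45271789592

APPEND 42: p_0 = 42·1 + 0 = 42, q_0 = 42·0 + 1 = 1 → 42/1
APPEND 37: p_1 = 37·42 + 1 = 1555, q_1 = 37·1 + 0 = 37 → 1555/37
APPEND 45: p_2 = 45·1555 + 42 = 70017, q_2 = 45·37 + 1 = 1666 → 70017/1666
APPEND 4: p_3 = 4·70017 + 1555 = 281623, q_3 = 4·1666 + 37 = 6701 → 281623/6701
APPEND 10: p_4 = 10·281623 + 70017 = 2886247, q_4 = 10·6701 + 1666 = 68676 → 2886247/68676
APPEND 47: p_5 = 47·2886247 + 281623 = 135935232, q_5 = 47·68676 + 6701 = 3234473 → 135935232/3234473
APPEND 12: p_6 = 12·135935232 + 2886247 = 1634109031, q_6 = 12·3234473 + 68676 = 38882352 → 1634109031/38882352
APPEND 29: p_7 = 29·1634109031 + 135935232 = 47525097131, q_7 = 29·38882352 + 3234473 = 1130822681 → 47525097131/1130822681
APPEND 40: p_8 = 40·47525097131 + 1634109031 = 1902637994271, q_8 = 40·1130822681 + 38882352 = 45271789592 → 1902637994271/45271789592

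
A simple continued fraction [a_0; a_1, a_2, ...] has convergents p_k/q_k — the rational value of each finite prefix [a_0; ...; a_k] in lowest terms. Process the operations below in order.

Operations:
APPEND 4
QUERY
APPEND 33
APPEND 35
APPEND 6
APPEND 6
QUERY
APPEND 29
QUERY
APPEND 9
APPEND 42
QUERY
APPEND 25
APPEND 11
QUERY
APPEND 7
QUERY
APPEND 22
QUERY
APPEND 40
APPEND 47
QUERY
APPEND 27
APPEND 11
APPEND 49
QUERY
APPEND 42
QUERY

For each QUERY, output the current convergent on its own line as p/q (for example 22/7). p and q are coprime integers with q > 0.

APPEND 4: p_0 = 4·1 + 0 = 4, q_0 = 4·0 + 1 = 1 → 4/1
APPEND 33: p_1 = 33·4 + 1 = 133, q_1 = 33·1 + 0 = 33 → 133/33
APPEND 35: p_2 = 35·133 + 4 = 4659, q_2 = 35·33 + 1 = 1156 → 4659/1156
APPEND 6: p_3 = 6·4659 + 133 = 28087, q_3 = 6·1156 + 33 = 6969 → 28087/6969
APPEND 6: p_4 = 6·28087 + 4659 = 173181, q_4 = 6·6969 + 1156 = 42970 → 173181/42970
APPEND 29: p_5 = 29·173181 + 28087 = 5050336, q_5 = 29·42970 + 6969 = 1253099 → 5050336/1253099
APPEND 9: p_6 = 9·5050336 + 173181 = 45626205, q_6 = 9·1253099 + 42970 = 11320861 → 45626205/11320861
APPEND 42: p_7 = 42·45626205 + 5050336 = 1921350946, q_7 = 42·11320861 + 1253099 = 476729261 → 1921350946/476729261
APPEND 25: p_8 = 25·1921350946 + 45626205 = 48079399855, q_8 = 25·476729261 + 11320861 = 11929552386 → 48079399855/11929552386
APPEND 11: p_9 = 11·48079399855 + 1921350946 = 530794749351, q_9 = 11·11929552386 + 476729261 = 131701805507 → 530794749351/131701805507
APPEND 7: p_10 = 7·530794749351 + 48079399855 = 3763642645312, q_10 = 7·131701805507 + 11929552386 = 933842190935 → 3763642645312/933842190935
APPEND 22: p_11 = 22·3763642645312 + 530794749351 = 83330932946215, q_11 = 22·933842190935 + 131701805507 = 20676230006077 → 83330932946215/20676230006077
APPEND 40: p_12 = 40·83330932946215 + 3763642645312 = 3337000960493912, q_12 = 40·20676230006077 + 933842190935 = 827983042434015 → 3337000960493912/827983042434015
APPEND 47: p_13 = 47·3337000960493912 + 83330932946215 = 156922376076160079, q_13 = 47·827983042434015 + 20676230006077 = 38935879224404782 → 156922376076160079/38935879224404782
APPEND 27: p_14 = 27·156922376076160079 + 3337000960493912 = 4240241155016816045, q_14 = 27·38935879224404782 + 827983042434015 = 1052096722101363129 → 4240241155016816045/1052096722101363129
APPEND 11: p_15 = 11·4240241155016816045 + 156922376076160079 = 46799575081261136574, q_15 = 11·1052096722101363129 + 38935879224404782 = 11611999822339399201 → 46799575081261136574/11611999822339399201
APPEND 49: p_16 = 49·46799575081261136574 + 4240241155016816045 = 2297419420136812508171, q_16 = 49·11611999822339399201 + 1052096722101363129 = 570040088016731923978 → 2297419420136812508171/570040088016731923978
APPEND 42: p_17 = 42·2297419420136812508171 + 46799575081261136574 = 96538415220827386479756, q_17 = 42·570040088016731923978 + 11611999822339399201 = 23953295696525080206277 → 96538415220827386479756/23953295696525080206277

4/1
173181/42970
5050336/1253099
1921350946/476729261
530794749351/131701805507
3763642645312/933842190935
83330932946215/20676230006077
156922376076160079/38935879224404782
2297419420136812508171/570040088016731923978
96538415220827386479756/23953295696525080206277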